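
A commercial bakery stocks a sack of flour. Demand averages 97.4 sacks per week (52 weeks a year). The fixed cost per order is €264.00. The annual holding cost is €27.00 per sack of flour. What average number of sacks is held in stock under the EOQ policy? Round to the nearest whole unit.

Average inventory ≈ 157 sacks

Annual demand D = 97.4 × 52 = 5,064.8.
The optimal lot size = √(2DS/H) = √(2 × 5,064.8 × 264 / 27) ≈ 314.71.
Average inventory = Q*/2 ≈ 314.71 / 2 = 157.357.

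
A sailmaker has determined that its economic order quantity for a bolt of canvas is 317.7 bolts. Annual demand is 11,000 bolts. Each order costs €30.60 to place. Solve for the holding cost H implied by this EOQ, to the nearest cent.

Squaring Q* = √(2DS/H) gives Q*² = 2DS/H.
From Q* = √(2DS/H): H = 2DS / Q*² = 2 × 11,000 × 30.6 / 317.7² = 6.6698.

H ≈ €6.67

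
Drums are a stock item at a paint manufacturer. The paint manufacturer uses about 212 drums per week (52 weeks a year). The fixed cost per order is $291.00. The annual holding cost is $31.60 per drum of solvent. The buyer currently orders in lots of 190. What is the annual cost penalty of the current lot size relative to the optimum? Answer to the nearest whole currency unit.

Annual demand D = 212 × 52 = 11,024.
EOQ = √(2DS/H) = √(2 × 11,024 × 291 / 31.6) ≈ 450.60.
Cost at Q* = (D/Q*)S + (Q*/2)H = √(2DSH) ≈ $14,238.84.
Cost at Q = 190: (11,024/190)×291 + (190/2)×31.6 = $16,884.13 + $3,002.00 = $19,886.13.
Excess = $19,886.13 − $14,238.84 = $5,647.29.

Extra cost ≈ $5,647 per year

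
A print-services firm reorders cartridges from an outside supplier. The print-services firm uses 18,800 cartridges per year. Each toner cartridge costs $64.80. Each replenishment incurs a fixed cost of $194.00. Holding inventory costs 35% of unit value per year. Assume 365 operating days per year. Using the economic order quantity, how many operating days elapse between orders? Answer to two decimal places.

Holding cost H = 0.35 × $64.80 = $22.6800 per unit per year.
EOQ = √(2DS/H) = √(2 × 18,800 × 194 / 22.68) ≈ 567.12.
Cycle time = Q*/D × 365 = 567.12 / 18,800 × 365 ≈ 11.011 days.

T ≈ 11.01 days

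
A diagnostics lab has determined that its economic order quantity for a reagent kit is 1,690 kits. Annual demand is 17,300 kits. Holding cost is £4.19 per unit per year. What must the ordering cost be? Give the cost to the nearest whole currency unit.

The basic EOQ model gives Q* = √(2DS/H); rearrange for the unknown.
From Q* = √(2DS/H): S = Q*²H / (2D) = 1,690² × 4.19 / (2 × 17,300) = 345.8688.

S ≈ £346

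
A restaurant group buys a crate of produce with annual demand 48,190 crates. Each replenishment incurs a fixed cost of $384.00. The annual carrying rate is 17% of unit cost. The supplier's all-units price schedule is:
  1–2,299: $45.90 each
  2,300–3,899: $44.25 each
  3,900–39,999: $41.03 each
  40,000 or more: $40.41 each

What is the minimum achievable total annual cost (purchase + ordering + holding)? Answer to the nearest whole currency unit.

Holding cost per unit per year at price C is H = 0.17·C.
For each price level, check whether its EOQ is feasible; otherwise the best quantity at that price is the breakpoint.
EOQ at $45.90 = 2177.9 (feasible in tier 1): TC = 48,190×$45.90 + (48,190/2177.9)×384 + (2177.9/2)×0.17×$45.90 = $2,228,914.78.
EOQ at $44.25 = 2218.1 < 2300, so use break Q=2300: TC = 48,190×$44.25 + (48,190/2300.0)×384 + (2300.0/2)×0.17×$44.25 = $2,149,104.01.
EOQ at $41.03 = 2303.5 < 3900, so use break Q=3900: TC = 48,190×$41.03 + (48,190/3900.0)×384 + (3900.0/2)×0.17×$41.03 = $1,995,582.01.
EOQ at $40.41 = 2321.1 < 40000, so use break Q=40000: TC = 48,190×$40.41 + (48,190/40000.0)×384 + (40000.0/2)×0.17×$40.41 = $2,085,214.52.
Lowest total cost among the candidates is at Q = 3900.0.

TC* ≈ $1,995,582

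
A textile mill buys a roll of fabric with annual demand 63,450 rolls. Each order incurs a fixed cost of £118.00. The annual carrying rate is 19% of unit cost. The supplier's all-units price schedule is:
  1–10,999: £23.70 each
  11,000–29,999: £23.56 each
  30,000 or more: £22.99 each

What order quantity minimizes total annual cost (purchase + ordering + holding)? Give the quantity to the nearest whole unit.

Holding cost per unit per year at price C is H = 0.19·C.
Candidates are each tier's EOQ (if it falls in that tier) and each price-break quantity.
EOQ at £23.70 = 1823.6 (feasible in tier 1): TC = 63,450×£23.70 + (63,450/1823.6)×118 + (1823.6/2)×0.19×£23.70 = £1,511,976.51.
EOQ at £23.56 = 1829.0 < 11000, so use break Q=11000: TC = 63,450×£23.56 + (63,450/11000.0)×118 + (11000.0/2)×0.19×£23.56 = £1,520,182.85.
EOQ at £22.99 = 1851.5 < 30000, so use break Q=30000: TC = 63,450×£22.99 + (63,450/30000.0)×118 + (30000.0/2)×0.19×£22.99 = £1,524,486.57.
Lowest total cost is £1,511,976.51 at Q = 1823.6.

Q* ≈ 1,824 rolls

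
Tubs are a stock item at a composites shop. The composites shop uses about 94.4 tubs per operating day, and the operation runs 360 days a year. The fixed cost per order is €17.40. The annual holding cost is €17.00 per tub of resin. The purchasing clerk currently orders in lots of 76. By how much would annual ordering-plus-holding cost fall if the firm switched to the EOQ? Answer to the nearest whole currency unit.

Extra cost ≈ €3,943 per year

Annual demand D = 94.4 × 360 = 33,984.
EOQ = √(2DS/H) = √(2 × 33,984 × 17.4 / 17) ≈ 263.76.
Cost at Q* = (D/Q*)S + (Q*/2)H = √(2DSH) ≈ €4,483.85.
Cost at Q = 76: (33,984/76)×17.4 + (76/2)×17 = €7,780.55 + €646.00 = €8,426.55.
Excess = €8,426.55 − €4,483.85 = €3,942.69.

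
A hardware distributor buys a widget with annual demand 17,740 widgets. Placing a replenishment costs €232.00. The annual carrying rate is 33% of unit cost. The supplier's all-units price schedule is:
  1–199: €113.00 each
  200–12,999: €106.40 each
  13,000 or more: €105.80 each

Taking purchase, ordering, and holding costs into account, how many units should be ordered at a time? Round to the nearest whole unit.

Q* ≈ 484 widgets

Holding cost per unit per year at price C is H = 0.33·C.
Evaluate total cost at each tier's feasible EOQ or, if the EOQ is below the tier, at the tier's minimum quantity.
Tier 1 (€113.00): EOQ = 469.8 exceeds tier's upper bound 199, so this tier is dominated.
EOQ at €106.40 = 484.2 (feasible in tier 2): TC = 17,740×€106.40 + (17,740/484.2)×232 + (484.2/2)×0.33×€106.40 = €1,904,536.57.
EOQ at €105.80 = 485.6 < 13000, so use break Q=13000: TC = 17,740×€105.80 + (17,740/13000.0)×232 + (13000.0/2)×0.33×€105.80 = €2,104,149.59.
Lowest total cost is €1,904,536.57 at Q = 484.2.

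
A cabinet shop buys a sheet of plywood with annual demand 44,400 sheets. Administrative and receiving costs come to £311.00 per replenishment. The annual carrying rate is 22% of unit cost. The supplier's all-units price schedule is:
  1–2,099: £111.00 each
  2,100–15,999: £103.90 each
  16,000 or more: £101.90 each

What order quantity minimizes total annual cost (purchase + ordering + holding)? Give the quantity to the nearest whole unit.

Holding cost per unit per year at price C is H = 0.22·C.
For each price level, check whether its EOQ is feasible; otherwise the best quantity at that price is the breakpoint.
EOQ at £111.00 = 1063.4 (feasible in tier 1): TC = 44,400×£111.00 + (44,400/1063.4)×311 + (1063.4/2)×0.22×£111.00 = £4,954,369.26.
EOQ at £103.90 = 1099.2 < 2100, so use break Q=2100: TC = 44,400×£103.90 + (44,400/2100.0)×311 + (2100.0/2)×0.22×£103.90 = £4,643,736.33.
EOQ at £101.90 = 1109.9 < 16000, so use break Q=16000: TC = 44,400×£101.90 + (44,400/16000.0)×311 + (16000.0/2)×0.22×£101.90 = £4,704,567.03.
Lowest total cost is £4,643,736.33 at Q = 2100.0.

Q* ≈ 2,100 sheets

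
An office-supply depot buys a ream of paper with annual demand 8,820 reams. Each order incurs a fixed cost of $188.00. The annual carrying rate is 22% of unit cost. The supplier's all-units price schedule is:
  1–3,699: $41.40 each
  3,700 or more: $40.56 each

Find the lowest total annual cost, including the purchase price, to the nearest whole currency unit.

TC* ≈ $370,644

Holding cost per unit per year at price C is H = 0.22·C.
Candidates are each tier's EOQ (if it falls in that tier) and each price-break quantity.
EOQ at $41.40 = 603.4 (feasible in tier 1): TC = 8,820×$41.40 + (8,820/603.4)×188 + (603.4/2)×0.22×$41.40 = $370,643.91.
EOQ at $40.56 = 609.6 < 3700, so use break Q=3700: TC = 8,820×$40.56 + (8,820/3700.0)×188 + (3700.0/2)×0.22×$40.56 = $374,695.27.
Lowest total cost among the candidates is at Q = 603.4.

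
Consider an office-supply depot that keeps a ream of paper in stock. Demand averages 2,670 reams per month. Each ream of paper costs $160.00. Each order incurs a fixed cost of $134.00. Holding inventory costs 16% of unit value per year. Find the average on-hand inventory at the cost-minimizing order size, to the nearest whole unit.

Annual demand D = 2,670 × 12 = 32,040.
Holding cost H = 0.16 × $160.00 = $25.6000 per unit per year.
The optimal lot size = √(2DS/H) = √(2 × 32,040 × 134 / 25.6) ≈ 579.15.
Average inventory = Q*/2 ≈ 579.15 / 2 = 289.577.

Average inventory ≈ 290 reams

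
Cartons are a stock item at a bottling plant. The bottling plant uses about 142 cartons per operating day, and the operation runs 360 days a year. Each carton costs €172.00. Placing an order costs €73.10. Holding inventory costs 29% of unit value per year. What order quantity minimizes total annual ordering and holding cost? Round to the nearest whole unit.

Annual demand D = 142 × 360 = 51,120.
Holding cost H = 0.29 × €172.00 = €49.8800 per unit per year.
EOQ = √(2DS / H) = √(2 × 51,120 × 73.1 / 49.88).
= √(7,473,744 / 49.88) = √149,834.4828 ≈ 387.085.

Q* ≈ 387 cartons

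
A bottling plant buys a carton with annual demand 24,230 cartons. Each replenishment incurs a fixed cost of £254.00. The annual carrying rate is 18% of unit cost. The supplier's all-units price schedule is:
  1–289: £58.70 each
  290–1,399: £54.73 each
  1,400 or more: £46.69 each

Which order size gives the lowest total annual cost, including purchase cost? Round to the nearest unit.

Holding cost per unit per year at price C is H = 0.18·C.
Candidates are each tier's EOQ (if it falls in that tier) and each price-break quantity.
Tier 1 (£58.70): EOQ = 1079.3 exceeds tier's upper bound 289, so this tier is dominated.
EOQ at £54.73 = 1117.8 (feasible in tier 2): TC = 24,230×£54.73 + (24,230/1117.8)×254 + (1117.8/2)×0.18×£54.73 = £1,337,119.68.
EOQ at £46.69 = 1210.2 < 1400, so use break Q=1400: TC = 24,230×£46.69 + (24,230/1400.0)×254 + (1400.0/2)×0.18×£46.69 = £1,141,577.65.
Lowest total cost is £1,141,577.65 at Q = 1400.0.

Q* ≈ 1,400 cartons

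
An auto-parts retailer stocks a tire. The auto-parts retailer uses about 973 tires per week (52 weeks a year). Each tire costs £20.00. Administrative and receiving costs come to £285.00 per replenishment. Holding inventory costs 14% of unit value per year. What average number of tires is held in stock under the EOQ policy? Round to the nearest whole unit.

Average inventory ≈ 1,605 tires

Annual demand D = 973 × 52 = 50,596.
Holding cost H = 0.14 × £20.00 = £2.8000 per unit per year.
EOQ = √(2DS/H) = √(2 × 50,596 × 285 / 2.8) ≈ 3209.35.
Average inventory = Q*/2 ≈ 3209.35 / 2 = 1604.673.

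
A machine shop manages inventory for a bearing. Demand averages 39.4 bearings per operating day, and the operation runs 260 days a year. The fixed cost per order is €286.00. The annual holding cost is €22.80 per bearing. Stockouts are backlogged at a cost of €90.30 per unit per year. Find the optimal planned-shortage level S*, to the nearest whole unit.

S* ≈ 114 bearings

Annual demand D = 39.4 × 260 = 10,244.
With planned backorders, Q* = √(2DS/H) · √((H+B)/B).
√(2DS/H) = √(2 × 10,244 × 286 / 22.8) = 506.950.
√((H+B)/B) = √((22.8+90.3)/90.3) = 1.1191.
Q* ≈ 567.352.
S* = Q* · H/(H+B) = 567.352 × 22.8/113.1 ≈ 114.373.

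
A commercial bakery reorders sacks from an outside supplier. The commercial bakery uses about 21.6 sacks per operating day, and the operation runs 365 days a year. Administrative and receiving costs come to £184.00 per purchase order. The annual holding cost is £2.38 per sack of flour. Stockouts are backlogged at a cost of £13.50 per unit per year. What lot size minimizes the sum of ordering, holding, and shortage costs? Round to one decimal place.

Annual demand D = 21.6 × 365 = 7,884.
With planned backorders, Q* = √(2DS/H) · √((H+B)/B).
√(2DS/H) = √(2 × 7,884 × 184 / 2.38) = 1104.101.
√((H+B)/B) = √((2.38+13.5)/13.5) = 1.0846.
Q* ≈ 1197.477.

Q* ≈ 1,197.5 sacks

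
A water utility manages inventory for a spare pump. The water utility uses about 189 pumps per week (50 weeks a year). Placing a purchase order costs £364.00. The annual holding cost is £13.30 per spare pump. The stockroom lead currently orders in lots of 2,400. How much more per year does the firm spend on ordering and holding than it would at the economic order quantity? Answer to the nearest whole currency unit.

Annual demand D = 189 × 50 = 9,450.
EOQ = √(2DS/H) = √(2 × 9,450 × 364 / 13.3) ≈ 719.21.
Cost at Q* = (D/Q*)S + (Q*/2)H = √(2DSH) ≈ £9,565.49.
Cost at Q = 2,400: (9,450/2,400)×364 + (2,400/2)×13.3 = £1,433.25 + £15,960.00 = £17,393.25.
Excess = £17,393.25 − £9,565.49 = £7,827.76.

Extra cost ≈ £7,828 per year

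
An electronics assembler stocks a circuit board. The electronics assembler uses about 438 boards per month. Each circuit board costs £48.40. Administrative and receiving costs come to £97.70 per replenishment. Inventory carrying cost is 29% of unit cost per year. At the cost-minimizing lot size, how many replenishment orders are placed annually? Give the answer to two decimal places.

N ≈ 19.43 orders per year

Annual demand D = 438 × 12 = 5,256.
Holding cost H = 0.29 × £48.40 = £14.0360 per unit per year.
Q* = √(2DS/H) = √(2 × 5,256 × 97.7 / 14.036) ≈ 270.50.
Orders per year = D / Q* = 5,256 / 270.50 ≈ 19.431.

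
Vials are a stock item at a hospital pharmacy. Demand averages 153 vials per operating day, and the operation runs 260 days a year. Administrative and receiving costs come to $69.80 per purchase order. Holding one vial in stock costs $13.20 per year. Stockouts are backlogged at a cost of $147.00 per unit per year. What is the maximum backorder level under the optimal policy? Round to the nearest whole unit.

Annual demand D = 153 × 260 = 39,780.
With planned backorders, Q* = √(2DS/H) · √((H+B)/B).
√(2DS/H) = √(2 × 39,780 × 69.8 / 13.2) = 648.617.
√((H+B)/B) = √((13.2+147)/147) = 1.0439.
Q* ≈ 677.112.
S* = Q* · H/(H+B) = 677.112 × 13.2/160.2 ≈ 55.792.

S* ≈ 56 vials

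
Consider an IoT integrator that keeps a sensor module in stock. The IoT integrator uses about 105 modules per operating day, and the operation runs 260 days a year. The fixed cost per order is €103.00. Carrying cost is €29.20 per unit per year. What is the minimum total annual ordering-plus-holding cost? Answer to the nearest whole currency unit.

Annual demand D = 105 × 260 = 27,300.
Q* = √(2DS/H) = √(2 × 27,300 × 103 / 29.2) ≈ 438.86.
At Q*, ordering cost (D/Q*)S equals holding cost (Q*/2)H, each = √(DSH/2).
Minimum total = √(2DSH) = √(2 × 27,300 × 103 × 29.2) ≈ 12814.639.

TC* ≈ €12,815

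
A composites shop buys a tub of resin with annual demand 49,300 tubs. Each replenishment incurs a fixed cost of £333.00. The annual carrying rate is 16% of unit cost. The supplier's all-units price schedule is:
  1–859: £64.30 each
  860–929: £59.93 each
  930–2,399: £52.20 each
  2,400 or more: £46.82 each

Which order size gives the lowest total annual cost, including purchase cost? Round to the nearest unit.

Q* ≈ 2,400 tubs

Holding cost per unit per year at price C is H = 0.16·C.
Candidates are each tier's EOQ (if it falls in that tier) and each price-break quantity.
Tier 1 (£64.30): EOQ = 1786.5 exceeds tier's upper bound 859, so this tier is dominated.
Tier 2 (£59.93): EOQ = 1850.5 exceeds tier's upper bound 929, so this tier is dominated.
EOQ at £52.20 = 1982.7 (feasible in tier 3): TC = 49,300×£52.20 + (49,300/1982.7)×333 + (1982.7/2)×0.16×£52.20 = £2,590,019.83.
EOQ at £46.82 = 2093.6 < 2400, so use break Q=2400: TC = 49,300×£46.82 + (49,300/2400.0)×333 + (2400.0/2)×0.16×£46.82 = £2,324,055.81.
Lowest total cost is £2,324,055.81 at Q = 2400.0.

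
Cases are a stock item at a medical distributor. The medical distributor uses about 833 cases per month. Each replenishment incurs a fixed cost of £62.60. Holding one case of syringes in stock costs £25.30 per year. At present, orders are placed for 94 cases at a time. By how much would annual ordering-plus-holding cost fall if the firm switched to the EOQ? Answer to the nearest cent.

Extra cost ≈ £2,219.03 per year

Annual demand D = 833 × 12 = 9,996.
EOQ = √(2DS/H) = √(2 × 9,996 × 62.6 / 25.3) ≈ 222.41.
Cost at Q* = (D/Q*)S + (Q*/2)H = √(2DSH) ≈ £5,626.98.
Cost at Q = 94: (9,996/94)×62.6 + (94/2)×25.3 = £6,656.91 + £1,189.10 = £7,846.01.
Excess = £7,846.01 − £5,626.98 = £2,219.03.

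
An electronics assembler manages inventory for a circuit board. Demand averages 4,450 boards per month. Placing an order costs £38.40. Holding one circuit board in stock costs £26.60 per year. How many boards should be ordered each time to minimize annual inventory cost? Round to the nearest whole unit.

Q* ≈ 393 boards

Annual demand D = 4,450 × 12 = 53,400.
EOQ = √(2DS / H) = √(2 × 53,400 × 38.4 / 26.6).
= √(4,101,120 / 26.6) = √154,177.4436 ≈ 392.654.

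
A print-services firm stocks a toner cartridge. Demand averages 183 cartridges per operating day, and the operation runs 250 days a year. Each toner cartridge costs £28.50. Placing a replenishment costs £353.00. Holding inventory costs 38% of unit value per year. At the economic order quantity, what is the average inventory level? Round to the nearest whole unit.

Average inventory ≈ 863 cartridges

Annual demand D = 183 × 250 = 45,750.
Holding cost H = 0.38 × £28.50 = £10.8300 per unit per year.
Q* = √(2DS/H) = √(2 × 45,750 × 353 / 10.83) ≈ 1726.97.
Average inventory = Q*/2 ≈ 1726.97 / 2 = 863.483.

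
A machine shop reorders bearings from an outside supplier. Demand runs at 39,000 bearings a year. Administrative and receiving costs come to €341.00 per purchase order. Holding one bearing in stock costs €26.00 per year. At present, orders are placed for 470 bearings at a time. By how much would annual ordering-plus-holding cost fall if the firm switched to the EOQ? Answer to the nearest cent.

Extra cost ≈ €8,108.44 per year

EOQ = √(2DS/H) = √(2 × 39,000 × 341 / 26) ≈ 1011.43.
Cost at Q* = (D/Q*)S + (Q*/2)H = √(2DSH) ≈ €26,297.30.
Cost at Q = 470: (39,000/470)×341 + (470/2)×26 = €28,295.74 + €6,110.00 = €34,405.74.
Excess = €34,405.74 − €26,297.30 = €8,108.44.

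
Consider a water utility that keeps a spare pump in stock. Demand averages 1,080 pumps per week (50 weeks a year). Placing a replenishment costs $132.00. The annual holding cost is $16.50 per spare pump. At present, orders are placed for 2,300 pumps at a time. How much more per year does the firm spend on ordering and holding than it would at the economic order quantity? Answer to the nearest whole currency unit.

Extra cost ≈ $6,737 per year

Annual demand D = 1,080 × 50 = 54,000.
EOQ = √(2DS/H) = √(2 × 54,000 × 132 / 16.5) ≈ 929.52.
Cost at Q* = (D/Q*)S + (Q*/2)H = √(2DSH) ≈ $15,337.01.
Cost at Q = 2,300: (54,000/2,300)×132 + (2,300/2)×16.5 = $3,099.13 + $18,975.00 = $22,074.13.
Excess = $22,074.13 − $15,337.01 = $6,737.12.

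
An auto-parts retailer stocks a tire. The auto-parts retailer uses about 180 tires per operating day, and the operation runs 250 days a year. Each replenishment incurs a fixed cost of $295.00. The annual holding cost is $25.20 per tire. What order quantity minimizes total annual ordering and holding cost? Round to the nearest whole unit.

Q* ≈ 1,026 tires

Annual demand D = 180 × 250 = 45,000.
EOQ = √(2DS / H) = √(2 × 45,000 × 295 / 25.2).
= √(26,550,000 / 25.2) = √1,053,571.4286 ≈ 1026.436.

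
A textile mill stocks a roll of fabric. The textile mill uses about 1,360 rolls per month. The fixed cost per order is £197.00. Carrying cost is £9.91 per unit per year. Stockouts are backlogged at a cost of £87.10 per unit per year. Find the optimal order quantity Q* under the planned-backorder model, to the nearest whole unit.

Q* ≈ 850 rolls

Annual demand D = 1,360 × 12 = 16,320.
With planned backorders, Q* = √(2DS/H) · √((H+B)/B).
√(2DS/H) = √(2 × 16,320 × 197 / 9.91) = 805.511.
√((H+B)/B) = √((9.91+87.1)/87.1) = 1.0554.
Q* ≈ 850.101.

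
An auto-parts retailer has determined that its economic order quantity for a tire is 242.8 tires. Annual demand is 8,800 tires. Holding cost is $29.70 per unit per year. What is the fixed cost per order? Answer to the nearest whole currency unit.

S ≈ $99

Invert the EOQ relation Q*² = 2DS/H.
From Q* = √(2DS/H): S = Q*²H / (2D) = 242.8² × 29.7 / (2 × 8,800) = 99.4812.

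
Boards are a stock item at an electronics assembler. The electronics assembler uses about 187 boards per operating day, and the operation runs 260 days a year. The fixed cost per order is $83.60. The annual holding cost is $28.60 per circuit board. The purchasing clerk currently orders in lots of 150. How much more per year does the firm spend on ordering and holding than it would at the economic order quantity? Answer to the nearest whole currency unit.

Extra cost ≈ $13,995 per year

Annual demand D = 187 × 260 = 48,620.
EOQ = √(2DS/H) = √(2 × 48,620 × 83.6 / 28.6) ≈ 533.14.
Cost at Q* = (D/Q*)S + (Q*/2)H = √(2DSH) ≈ $15,247.85.
Cost at Q = 150: (48,620/150)×83.6 + (150/2)×28.6 = $27,097.55 + $2,145.00 = $29,242.55.
Excess = $29,242.55 − $15,247.85 = $13,994.70.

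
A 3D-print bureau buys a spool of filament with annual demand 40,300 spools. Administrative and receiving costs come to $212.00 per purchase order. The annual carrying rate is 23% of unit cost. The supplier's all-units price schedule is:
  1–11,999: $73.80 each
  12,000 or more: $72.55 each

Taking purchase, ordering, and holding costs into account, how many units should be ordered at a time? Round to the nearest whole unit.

Holding cost per unit per year at price C is H = 0.23·C.
Candidates are each tier's EOQ (if it falls in that tier) and each price-break quantity.
EOQ at $73.80 = 1003.3 (feasible in tier 1): TC = 40,300×$73.80 + (40,300/1003.3)×212 + (1003.3/2)×0.23×$73.80 = $2,991,170.51.
EOQ at $72.55 = 1011.9 < 12000, so use break Q=12000: TC = 40,300×$72.55 + (40,300/12000.0)×212 + (12000.0/2)×0.23×$72.55 = $3,024,595.97.
Lowest total cost is $2,991,170.51 at Q = 1003.3.

Q* ≈ 1,003 spools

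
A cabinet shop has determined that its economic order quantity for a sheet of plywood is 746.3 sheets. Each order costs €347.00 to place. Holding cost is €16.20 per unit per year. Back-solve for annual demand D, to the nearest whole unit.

Invert the EOQ relation Q*² = 2DS/H.
From Q* = √(2DS/H): D = Q*²H / (2S) = 746.3² × 16.2 / (2 × 347) = 13001.170.

D ≈ 13,001 sheets per year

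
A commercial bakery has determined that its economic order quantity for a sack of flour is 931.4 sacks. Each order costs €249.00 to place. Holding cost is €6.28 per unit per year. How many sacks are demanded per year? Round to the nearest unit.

Invert the EOQ relation Q*² = 2DS/H.
From Q* = √(2DS/H): D = Q*²H / (2S) = 931.4² × 6.28 / (2 × 249) = 10939.633.

D ≈ 10,940 sacks per year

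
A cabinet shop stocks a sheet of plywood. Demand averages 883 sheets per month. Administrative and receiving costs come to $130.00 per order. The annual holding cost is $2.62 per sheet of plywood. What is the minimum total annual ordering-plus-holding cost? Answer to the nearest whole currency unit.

TC* ≈ $2,687

Annual demand D = 883 × 12 = 10,596.
Q* = √(2DS/H) = √(2 × 10,596 × 130 / 2.62) ≈ 1025.43.
At the optimum the two cost components are equal, so total cost = 2·(Q*/2)H = Q*·H.
Minimum total = √(2DSH) = √(2 × 10,596 × 130 × 2.62) ≈ 2686.633.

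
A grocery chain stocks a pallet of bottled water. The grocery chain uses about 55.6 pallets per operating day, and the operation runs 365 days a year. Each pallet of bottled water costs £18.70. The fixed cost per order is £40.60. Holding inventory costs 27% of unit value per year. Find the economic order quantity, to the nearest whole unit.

Annual demand D = 55.6 × 365 = 20,294.
Holding cost H = 0.27 × £18.70 = £5.0490 per unit per year.
EOQ = √(2DS / H) = √(2 × 20,294 × 40.6 / 5.049).
= √(1,647,872.8 / 5.049) = √326,376.0745 ≈ 571.293.

Q* ≈ 571 pallets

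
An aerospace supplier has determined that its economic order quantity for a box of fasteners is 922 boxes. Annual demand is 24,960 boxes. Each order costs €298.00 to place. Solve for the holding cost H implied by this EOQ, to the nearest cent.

H ≈ €17.50

Squaring Q* = √(2DS/H) gives Q*² = 2DS/H.
From Q* = √(2DS/H): H = 2DS / Q*² = 2 × 24,960 × 298 / 922² = 17.4996.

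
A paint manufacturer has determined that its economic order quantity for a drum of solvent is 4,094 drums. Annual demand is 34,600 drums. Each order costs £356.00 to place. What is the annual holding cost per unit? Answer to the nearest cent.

Invert the EOQ relation Q*² = 2DS/H.
From Q* = √(2DS/H): H = 2DS / Q*² = 2 × 34,600 × 356 / 4,094² = 1.4698.

H ≈ £1.47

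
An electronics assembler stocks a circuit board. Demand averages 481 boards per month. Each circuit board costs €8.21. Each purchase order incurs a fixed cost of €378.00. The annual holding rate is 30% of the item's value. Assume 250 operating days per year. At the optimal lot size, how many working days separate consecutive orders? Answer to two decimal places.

T ≈ 57.65 days

Annual demand D = 481 × 12 = 5,772.
Holding cost H = 0.30 × €8.21 = €2.4630 per unit per year.
Q* = √(2DS/H) = √(2 × 5,772 × 378 / 2.463) ≈ 1331.04.
Cycle time = Q*/D × 250 = 1331.04 / 5,772 × 250 ≈ 57.651 days.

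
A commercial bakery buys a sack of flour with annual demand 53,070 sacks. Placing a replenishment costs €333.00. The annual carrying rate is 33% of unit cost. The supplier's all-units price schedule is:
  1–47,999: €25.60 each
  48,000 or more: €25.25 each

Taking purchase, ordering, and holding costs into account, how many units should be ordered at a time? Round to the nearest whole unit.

Holding cost per unit per year at price C is H = 0.33·C.
Evaluate total cost at each tier's feasible EOQ or, if the EOQ is below the tier, at the tier's minimum quantity.
EOQ at €25.60 = 2045.4 (feasible in tier 1): TC = 53,070×€25.60 + (53,070/2045.4)×333 + (2045.4/2)×0.33×€25.60 = €1,375,871.80.
EOQ at €25.25 = 2059.6 < 48000, so use break Q=48000: TC = 53,070×€25.25 + (53,070/48000.0)×333 + (48000.0/2)×0.33×€25.25 = €1,540,365.67.
Lowest total cost is €1,375,871.80 at Q = 2045.4.

Q* ≈ 2,045 sacks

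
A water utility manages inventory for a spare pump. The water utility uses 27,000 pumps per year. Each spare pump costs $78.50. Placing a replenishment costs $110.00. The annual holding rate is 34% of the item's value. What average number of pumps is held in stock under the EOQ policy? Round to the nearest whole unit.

Holding cost H = 0.34 × $78.50 = $26.6900 per unit per year.
EOQ = √(2DS/H) = √(2 × 27,000 × 110 / 26.69) ≈ 471.76.
Average inventory = Q*/2 ≈ 471.76 / 2 = 235.879.

Average inventory ≈ 236 pumps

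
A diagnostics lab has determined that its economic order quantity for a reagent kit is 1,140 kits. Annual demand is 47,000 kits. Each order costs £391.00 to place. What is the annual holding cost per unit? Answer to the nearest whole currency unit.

Squaring Q* = √(2DS/H) gives Q*² = 2DS/H.
From Q* = √(2DS/H): H = 2DS / Q*² = 2 × 47,000 × 391 / 1,140² = 28.2810.

H ≈ £28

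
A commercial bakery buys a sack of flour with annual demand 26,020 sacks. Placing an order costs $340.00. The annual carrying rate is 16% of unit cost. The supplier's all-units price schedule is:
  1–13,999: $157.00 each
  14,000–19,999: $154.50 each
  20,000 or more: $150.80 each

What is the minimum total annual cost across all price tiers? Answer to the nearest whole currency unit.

Holding cost per unit per year at price C is H = 0.16·C.
Evaluate total cost at each tier's feasible EOQ or, if the EOQ is below the tier, at the tier's minimum quantity.
EOQ at $157.00 = 839.3 (feasible in tier 1): TC = 26,020×$157.00 + (26,020/839.3)×340 + (839.3/2)×0.16×$157.00 = $4,106,222.30.
EOQ at $154.50 = 846.0 < 14000, so use break Q=14000: TC = 26,020×$154.50 + (26,020/14000.0)×340 + (14000.0/2)×0.16×$154.50 = $4,193,761.91.
EOQ at $150.80 = 856.3 < 20000, so use break Q=20000: TC = 26,020×$150.80 + (26,020/20000.0)×340 + (20000.0/2)×0.16×$150.80 = $4,165,538.34.
Lowest total cost among the candidates is at Q = 839.3.

TC* ≈ $4,106,222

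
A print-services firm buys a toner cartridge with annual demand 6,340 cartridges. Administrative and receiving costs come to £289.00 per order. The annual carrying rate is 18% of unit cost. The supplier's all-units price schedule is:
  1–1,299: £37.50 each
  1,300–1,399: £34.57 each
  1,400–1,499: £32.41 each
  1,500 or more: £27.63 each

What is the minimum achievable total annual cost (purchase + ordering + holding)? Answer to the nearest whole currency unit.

TC* ≈ £180,126

Holding cost per unit per year at price C is H = 0.18·C.
Candidates are each tier's EOQ (if it falls in that tier) and each price-break quantity.
EOQ at £37.50 = 736.8 (feasible in tier 1): TC = 6,340×£37.50 + (6,340/736.8)×289 + (736.8/2)×0.18×£37.50 = £242,723.48.
EOQ at £34.57 = 767.4 < 1300, so use break Q=1300: TC = 6,340×£34.57 + (6,340/1300.0)×289 + (1300.0/2)×0.18×£34.57 = £224,627.92.
EOQ at £32.41 = 792.6 < 1400, so use break Q=1400: TC = 6,340×£32.41 + (6,340/1400.0)×289 + (1400.0/2)×0.18×£32.41 = £210,871.82.
EOQ at £27.63 = 858.4 < 1500, so use break Q=1500: TC = 6,340×£27.63 + (6,340/1500.0)×289 + (1500.0/2)×0.18×£27.63 = £180,125.76.
Lowest total cost among the candidates is at Q = 1500.0.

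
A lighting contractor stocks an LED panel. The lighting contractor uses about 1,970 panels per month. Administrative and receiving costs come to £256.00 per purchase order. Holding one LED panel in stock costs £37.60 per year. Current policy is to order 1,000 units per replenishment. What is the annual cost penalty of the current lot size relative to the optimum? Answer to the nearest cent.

Annual demand D = 1,970 × 12 = 23,640.
EOQ = √(2DS/H) = √(2 × 23,640 × 256 / 37.6) ≈ 567.37.
Cost at Q* = (D/Q*)S + (Q*/2)H = √(2DSH) ≈ £21,333.03.
Cost at Q = 1,000: (23,640/1,000)×256 + (1,000/2)×37.6 = £6,051.84 + £18,800.00 = £24,851.84.
Excess = £24,851.84 − £21,333.03 = £3,518.81.

Extra cost ≈ £3,518.81 per year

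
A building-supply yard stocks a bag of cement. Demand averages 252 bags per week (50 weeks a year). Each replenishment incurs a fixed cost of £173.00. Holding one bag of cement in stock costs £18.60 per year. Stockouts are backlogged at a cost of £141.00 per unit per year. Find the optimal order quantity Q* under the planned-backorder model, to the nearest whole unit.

Annual demand D = 252 × 50 = 12,600.
With planned backorders, Q* = √(2DS/H) · √((H+B)/B).
√(2DS/H) = √(2 × 12,600 × 173 / 18.6) = 484.135.
√((H+B)/B) = √((18.6+141)/141) = 1.0639.
Q* ≈ 515.079.

Q* ≈ 515 bags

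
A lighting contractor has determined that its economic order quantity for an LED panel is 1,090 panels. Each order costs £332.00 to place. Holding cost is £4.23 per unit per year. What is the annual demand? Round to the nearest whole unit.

D ≈ 7,569 panels per year

The basic EOQ model gives Q* = √(2DS/H); rearrange for the unknown.
From Q* = √(2DS/H): D = Q*²H / (2S) = 1,090² × 4.23 / (2 × 332) = 7568.770.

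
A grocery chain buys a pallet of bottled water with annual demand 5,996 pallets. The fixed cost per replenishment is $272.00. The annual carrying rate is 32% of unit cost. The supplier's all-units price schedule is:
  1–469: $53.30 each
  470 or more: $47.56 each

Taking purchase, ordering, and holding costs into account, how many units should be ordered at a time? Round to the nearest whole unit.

Q* ≈ 470 pallets

Holding cost per unit per year at price C is H = 0.32·C.
Candidates are each tier's EOQ (if it falls in that tier) and each price-break quantity.
EOQ at $53.30 = 437.3 (feasible in tier 1): TC = 5,996×$53.30 + (5,996/437.3)×272 + (437.3/2)×0.32×$53.30 = $327,045.60.
EOQ at $47.56 = 463.0 < 470, so use break Q=470: TC = 5,996×$47.56 + (5,996/470.0)×272 + (470.0/2)×0.32×$47.56 = $292,216.30.
Lowest total cost is $292,216.30 at Q = 470.0.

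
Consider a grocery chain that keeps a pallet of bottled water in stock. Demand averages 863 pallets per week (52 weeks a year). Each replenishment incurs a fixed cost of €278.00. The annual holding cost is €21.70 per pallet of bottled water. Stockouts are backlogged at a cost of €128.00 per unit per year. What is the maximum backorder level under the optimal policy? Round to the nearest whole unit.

Annual demand D = 863 × 52 = 44,876.
With planned backorders, Q* = √(2DS/H) · √((H+B)/B).
√(2DS/H) = √(2 × 44,876 × 278 / 21.7) = 1072.296.
√((H+B)/B) = √((21.7+128)/128) = 1.0814.
Q* ≈ 1159.633.
S* = Q* · H/(H+B) = 1159.633 × 21.7/149.7 ≈ 168.096.

S* ≈ 168 pallets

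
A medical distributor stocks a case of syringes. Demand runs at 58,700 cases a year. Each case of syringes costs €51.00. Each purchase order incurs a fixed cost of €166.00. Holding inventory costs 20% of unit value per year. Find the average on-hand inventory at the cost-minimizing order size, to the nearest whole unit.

Average inventory ≈ 691 cases

Holding cost H = 0.20 × €51.00 = €10.2000 per unit per year.
Q* = √(2DS/H) = √(2 × 58,700 × 166 / 10.2) ≈ 1382.25.
Average inventory = Q*/2 ≈ 1382.25 / 2 = 691.127.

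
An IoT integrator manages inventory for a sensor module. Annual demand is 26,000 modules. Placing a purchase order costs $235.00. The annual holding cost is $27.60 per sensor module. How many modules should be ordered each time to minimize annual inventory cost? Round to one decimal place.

EOQ = √(2DS / H) = √(2 × 26,000 × 235 / 27.6).
= √(12,220,000 / 27.6) = √442,753.6232 ≈ 665.397.

Q* ≈ 665.4 modules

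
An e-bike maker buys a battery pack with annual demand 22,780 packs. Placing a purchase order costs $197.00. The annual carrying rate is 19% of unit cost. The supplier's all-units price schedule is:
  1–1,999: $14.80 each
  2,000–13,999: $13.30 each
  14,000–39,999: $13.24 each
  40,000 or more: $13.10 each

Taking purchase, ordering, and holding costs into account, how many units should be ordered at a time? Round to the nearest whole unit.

Holding cost per unit per year at price C is H = 0.19·C.
Candidates are each tier's EOQ (if it falls in that tier) and each price-break quantity.
EOQ at $14.80 = 1786.6 (feasible in tier 1): TC = 22,780×$14.80 + (22,780/1786.6)×197 + (1786.6/2)×0.19×$14.80 = $342,167.80.
EOQ at $13.30 = 1884.6 < 2000, so use break Q=2000: TC = 22,780×$13.30 + (22,780/2000.0)×197 + (2000.0/2)×0.19×$13.30 = $307,744.83.
EOQ at $13.24 = 1888.9 < 14000, so use break Q=14000: TC = 22,780×$13.24 + (22,780/14000.0)×197 + (14000.0/2)×0.19×$13.24 = $319,536.95.
EOQ at $13.10 = 1898.9 < 40000, so use break Q=40000: TC = 22,780×$13.10 + (22,780/40000.0)×197 + (40000.0/2)×0.19×$13.10 = $348,310.19.
Lowest total cost is $307,744.83 at Q = 2000.0.

Q* ≈ 2,000 packs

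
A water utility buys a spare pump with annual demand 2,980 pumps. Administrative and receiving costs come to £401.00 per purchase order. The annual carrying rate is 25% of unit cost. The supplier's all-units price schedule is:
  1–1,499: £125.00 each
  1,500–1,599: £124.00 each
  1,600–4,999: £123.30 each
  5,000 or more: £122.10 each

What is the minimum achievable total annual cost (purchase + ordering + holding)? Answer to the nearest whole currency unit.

Holding cost per unit per year at price C is H = 0.25·C.
Evaluate total cost at each tier's feasible EOQ or, if the EOQ is below the tier, at the tier's minimum quantity.
EOQ at £125.00 = 276.5 (feasible in tier 1): TC = 2,980×£125.00 + (2,980/276.5)×401 + (276.5/2)×0.25×£125.00 = £381,142.12.
EOQ at £124.00 = 277.7 < 1500, so use break Q=1500: TC = 2,980×£124.00 + (2,980/1500.0)×401 + (1500.0/2)×0.25×£124.00 = £393,566.65.
EOQ at £123.30 = 278.4 < 1600, so use break Q=1600: TC = 2,980×£123.30 + (2,980/1600.0)×401 + (1600.0/2)×0.25×£123.30 = £392,840.86.
EOQ at £122.10 = 279.8 < 5000, so use break Q=5000: TC = 2,980×£122.10 + (2,980/5000.0)×401 + (5000.0/2)×0.25×£122.10 = £440,409.50.
Lowest total cost among the candidates is at Q = 276.5.

TC* ≈ £381,142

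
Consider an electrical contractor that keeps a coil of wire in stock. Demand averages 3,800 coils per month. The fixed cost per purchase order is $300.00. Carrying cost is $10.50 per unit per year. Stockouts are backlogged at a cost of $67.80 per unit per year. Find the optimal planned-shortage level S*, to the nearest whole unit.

S* ≈ 233 coils

Annual demand D = 3,800 × 12 = 45,600.
With planned backorders, Q* = √(2DS/H) · √((H+B)/B).
√(2DS/H) = √(2 × 45,600 × 300 / 10.5) = 1614.223.
√((H+B)/B) = √((10.5+67.8)/67.8) = 1.0746.
Q* ≈ 1734.720.
S* = Q* · H/(H+B) = 1734.720 × 10.5/78.3 ≈ 232.625.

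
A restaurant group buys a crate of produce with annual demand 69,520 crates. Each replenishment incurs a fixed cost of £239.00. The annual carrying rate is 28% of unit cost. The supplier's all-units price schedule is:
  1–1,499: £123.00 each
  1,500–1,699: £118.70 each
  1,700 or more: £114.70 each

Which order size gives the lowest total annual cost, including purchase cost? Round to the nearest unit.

Holding cost per unit per year at price C is H = 0.28·C.
Candidates are each tier's EOQ (if it falls in that tier) and each price-break quantity.
EOQ at £123.00 = 982.3 (feasible in tier 1): TC = 69,520×£123.00 + (69,520/982.3)×239 + (982.3/2)×0.28×£123.00 = £8,584,789.88.
EOQ at £118.70 = 999.9 < 1500, so use break Q=1500: TC = 69,520×£118.70 + (69,520/1500.0)×239 + (1500.0/2)×0.28×£118.70 = £8,288,027.85.
EOQ at £114.70 = 1017.2 < 1700, so use break Q=1700: TC = 69,520×£114.70 + (69,520/1700.0)×239 + (1700.0/2)×0.28×£114.70 = £8,011,016.29.
Lowest total cost is £8,011,016.29 at Q = 1700.0.

Q* ≈ 1,700 crates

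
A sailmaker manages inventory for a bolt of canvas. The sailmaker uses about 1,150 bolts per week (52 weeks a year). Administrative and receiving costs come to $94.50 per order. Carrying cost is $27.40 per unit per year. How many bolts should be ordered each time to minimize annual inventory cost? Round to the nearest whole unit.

Annual demand D = 1,150 × 52 = 59,800.
EOQ = √(2DS / H) = √(2 × 59,800 × 94.5 / 27.4).
= √(11,302,200 / 27.4) = √412,489.0511 ≈ 642.253.

Q* ≈ 642 bolts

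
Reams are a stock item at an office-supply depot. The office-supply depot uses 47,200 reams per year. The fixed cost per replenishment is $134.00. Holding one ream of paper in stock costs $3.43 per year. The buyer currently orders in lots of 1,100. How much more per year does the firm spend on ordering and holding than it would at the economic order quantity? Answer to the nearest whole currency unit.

Extra cost ≈ $1,049 per year

EOQ = √(2DS/H) = √(2 × 47,200 × 134 / 3.43) ≈ 1920.40.
Cost at Q* = (D/Q*)S + (Q*/2)H = √(2DSH) ≈ $6,586.97.
Cost at Q = 1,100: (47,200/1,100)×134 + (1,100/2)×3.43 = $5,749.82 + $1,886.50 = $7,636.32.
Excess = $7,636.32 − $6,586.97 = $1,049.35.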